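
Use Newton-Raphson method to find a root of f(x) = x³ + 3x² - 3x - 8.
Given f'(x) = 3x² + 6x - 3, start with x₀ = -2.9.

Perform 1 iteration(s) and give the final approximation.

f(x) = x³ + 3x² - 3x - 8
f'(x) = 3x² + 6x - 3
x₀ = -2.9

Newton-Raphson formula: x_{n+1} = x_n - f(x_n)/f'(x_n)

Iteration 1:
  f(-2.900000) = 1.541000
  f'(-2.900000) = 4.830000
  x_1 = -2.900000 - 1.541000/4.830000 = -3.219048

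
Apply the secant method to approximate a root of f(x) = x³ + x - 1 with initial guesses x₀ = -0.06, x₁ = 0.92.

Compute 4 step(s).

f(x) = x³ + x - 1
x₀ = -0.06, x₁ = 0.92

Secant formula: x_{n+1} = x_n - f(x_n)(x_n - x_{n-1})/(f(x_n) - f(x_{n-1}))

Iteration 1:
  f(-0.060000) = -1.060216
  f(0.920000) = 0.698688
  x_2 = 0.920000 - 0.698688×(0.920000 - (-0.060000))/(0.698688 - (-1.060216))
       = 0.530715
Iteration 2:
  f(0.920000) = 0.698688
  f(0.530715) = -0.319804
  x_3 = 0.530715 - (-0.319804)×(0.530715 - 0.920000)/(-0.319804 - 0.698688)
       = 0.652950
Iteration 3:
  f(0.530715) = -0.319804
  f(0.652950) = -0.068669
  x_4 = 0.652950 - (-0.068669)×(0.652950 - 0.530715)/(-0.068669 - (-0.319804))
       = 0.686373
Iteration 4:
  f(0.652950) = -0.068669
  f(0.686373) = 0.009729
  x_5 = 0.686373 - 0.009729×(0.686373 - 0.652950)/(0.009729 - (-0.068669))
       = 0.682225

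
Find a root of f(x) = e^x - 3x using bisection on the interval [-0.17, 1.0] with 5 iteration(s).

f(x) = e^x - 3x
Initial interval: [-0.17, 1.0]

Iteration 1:
  c_1 = (-0.170000 + 1.000000)/2 = 0.415000
  f(c_1) = f(0.415000) = 0.269371
  f(a) × f(c) ≥ 0, new interval: [0.415000, 1.000000]
Iteration 2:
  c_2 = (0.415000 + 1.000000)/2 = 0.707500
  f(c_2) = f(0.707500) = -0.093587
  f(a) × f(c) < 0, new interval: [0.415000, 0.707500]
Iteration 3:
  c_3 = (0.415000 + 0.707500)/2 = 0.561250
  f(c_3) = f(0.561250) = 0.069112
  f(a) × f(c) ≥ 0, new interval: [0.561250, 0.707500]
Iteration 4:
  c_4 = (0.561250 + 0.707500)/2 = 0.634375
  f(c_4) = f(0.634375) = -0.017282
  f(a) × f(c) < 0, new interval: [0.561250, 0.634375]
Iteration 5:
  c_5 = (0.561250 + 0.634375)/2 = 0.597813
  f(c_5) = f(0.597813) = 0.024700
  f(a) × f(c) ≥ 0, new interval: [0.597813, 0.634375]

After 5 iteration(s), the approximation is c_5 = 0.597813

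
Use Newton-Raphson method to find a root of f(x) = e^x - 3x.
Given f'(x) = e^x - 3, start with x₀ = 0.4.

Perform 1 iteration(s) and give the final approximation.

f(x) = e^x - 3x
f'(x) = e^x - 3
x₀ = 0.4

Newton-Raphson formula: x_{n+1} = x_n - f(x_n)/f'(x_n)

Iteration 1:
  f(0.400000) = 0.291825
  f'(0.400000) = -1.508175
  x_1 = 0.400000 - 0.291825/(-1.508175) = 0.593495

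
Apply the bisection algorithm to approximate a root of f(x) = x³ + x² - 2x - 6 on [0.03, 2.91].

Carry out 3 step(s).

f(x) = x³ + x² - 2x - 6
Initial interval: [0.03, 2.91]

Iteration 1:
  c_1 = (0.030000 + 2.910000)/2 = 1.470000
  f(c_1) = f(1.470000) = -3.602577
  f(a) × f(c) ≥ 0, new interval: [1.470000, 2.910000]
Iteration 2:
  c_2 = (1.470000 + 2.910000)/2 = 2.190000
  f(c_2) = f(2.190000) = 4.919559
  f(a) × f(c) < 0, new interval: [1.470000, 2.190000]
Iteration 3:
  c_3 = (1.470000 + 2.190000)/2 = 1.830000
  f(c_3) = f(1.830000) = -0.182613
  f(a) × f(c) ≥ 0, new interval: [1.830000, 2.190000]

After 3 iteration(s), the approximation is c_3 = 1.830000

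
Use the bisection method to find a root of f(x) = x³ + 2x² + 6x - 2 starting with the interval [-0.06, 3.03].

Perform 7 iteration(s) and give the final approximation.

f(x) = x³ + 2x² + 6x - 2
Initial interval: [-0.06, 3.03]

Iteration 1:
  c_1 = (-0.060000 + 3.030000)/2 = 1.485000
  f(c_1) = f(1.485000) = 14.595209
  f(a) × f(c) < 0, new interval: [-0.060000, 1.485000]
Iteration 2:
  c_2 = (-0.060000 + 1.485000)/2 = 0.712500
  f(c_2) = f(0.712500) = 3.652018
  f(a) × f(c) < 0, new interval: [-0.060000, 0.712500]
Iteration 3:
  c_3 = (-0.060000 + 0.712500)/2 = 0.326250
  f(c_3) = f(0.326250) = 0.205104
  f(a) × f(c) < 0, new interval: [-0.060000, 0.326250]
Iteration 4:
  c_4 = (-0.060000 + 0.326250)/2 = 0.133125
  f(c_4) = f(0.133125) = -1.163446
  f(a) × f(c) ≥ 0, new interval: [0.133125, 0.326250]
Iteration 5:
  c_5 = (0.133125 + 0.326250)/2 = 0.229687
  f(c_5) = f(0.229687) = -0.504245
  f(a) × f(c) ≥ 0, new interval: [0.229687, 0.326250]
Iteration 6:
  c_6 = (0.229687 + 0.326250)/2 = 0.277969
  f(c_6) = f(0.277969) = -0.156177
  f(a) × f(c) ≥ 0, new interval: [0.277969, 0.326250]
Iteration 7:
  c_7 = (0.277969 + 0.326250)/2 = 0.302109
  f(c_7) = f(0.302109) = 0.022770
  f(a) × f(c) < 0, new interval: [0.277969, 0.302109]

After 7 iteration(s), the approximation is c_7 = 0.302109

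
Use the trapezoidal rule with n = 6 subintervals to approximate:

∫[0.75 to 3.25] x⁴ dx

f(x) = x⁴
a = 0.75, b = 3.25, n = 6
h = (b - a)/n = 0.416667

Trapezoidal rule: (h/2)[f(x₀) + 2f(x₁) + 2f(x₂) + ... + f(xₙ)]

x_0 = 0.7500, f(x_0) = 0.316406, coefficient = 1
x_1 = 1.1667, f(x_1) = 1.852623, coefficient = 2
x_2 = 1.5833, f(x_2) = 6.284770, coefficient = 2
x_3 = 2.0000, f(x_3) = 16.000000, coefficient = 2
x_4 = 2.4167, f(x_4) = 34.108845, coefficient = 2
x_5 = 2.8333, f(x_5) = 64.445216, coefficient = 2
x_6 = 3.2500, f(x_6) = 111.566406, coefficient = 1

I ≈ (0.416667/2) × 357.265721 = 74.430359
Exact value: 72.470703
Error: 1.959656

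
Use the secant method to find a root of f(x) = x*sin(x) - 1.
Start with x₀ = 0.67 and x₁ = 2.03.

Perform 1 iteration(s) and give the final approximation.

f(x) = x*sin(x) - 1
x₀ = 0.67, x₁ = 2.03

Secant formula: x_{n+1} = x_n - f(x_n)(x_n - x_{n-1})/(f(x_n) - f(x_{n-1}))

Iteration 1:
  f(0.670000) = -0.583939
  f(2.030000) = 0.819704
  x_2 = 2.030000 - 0.819704×(2.030000 - 0.670000)/(0.819704 - (-0.583939))
       = 1.235783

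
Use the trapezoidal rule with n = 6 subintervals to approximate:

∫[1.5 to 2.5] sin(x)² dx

f(x) = sin(x)²
a = 1.5, b = 2.5, n = 6
h = (b - a)/n = 0.166667

Trapezoidal rule: (h/2)[f(x₀) + 2f(x₁) + 2f(x₂) + ... + f(xₙ)]

x_0 = 1.5000, f(x_0) = 0.994996, coefficient = 1
x_1 = 1.6667, f(x_1) = 0.990837, coefficient = 2
x_2 = 1.8333, f(x_2) = 0.932643, coefficient = 2
x_3 = 2.0000, f(x_3) = 0.826822, coefficient = 2
x_4 = 2.1667, f(x_4) = 0.685022, coefficient = 2
x_5 = 2.3333, f(x_5) = 0.522853, coefficient = 2
x_6 = 2.5000, f(x_6) = 0.358169, coefficient = 1

I ≈ (0.166667/2) × 9.269519 = 0.772460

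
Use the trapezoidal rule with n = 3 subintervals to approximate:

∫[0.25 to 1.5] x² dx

f(x) = x²
a = 0.25, b = 1.5, n = 3
h = (b - a)/n = 0.416667

Trapezoidal rule: (h/2)[f(x₀) + 2f(x₁) + 2f(x₂) + ... + f(xₙ)]

x_0 = 0.2500, f(x_0) = 0.062500, coefficient = 1
x_1 = 0.6667, f(x_1) = 0.444444, coefficient = 2
x_2 = 1.0833, f(x_2) = 1.173611, coefficient = 2
x_3 = 1.5000, f(x_3) = 2.250000, coefficient = 1

I ≈ (0.416667/2) × 5.548611 = 1.155961
Exact value: 1.119792
Error: 0.036169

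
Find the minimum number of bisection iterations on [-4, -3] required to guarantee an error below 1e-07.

We need (b-a)/2^n ≤ 1e-07
(-3 - (-4))/2^n ≤ 1e-07
1/2^n ≤ 1e-07
2^n ≥ 10000000
n ≥ log₂(10000000) = 23.25
n ≥ 24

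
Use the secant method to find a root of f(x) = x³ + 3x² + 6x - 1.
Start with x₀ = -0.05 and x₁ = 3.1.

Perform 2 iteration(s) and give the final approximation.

f(x) = x³ + 3x² + 6x - 1
x₀ = -0.05, x₁ = 3.1

Secant formula: x_{n+1} = x_n - f(x_n)(x_n - x_{n-1})/(f(x_n) - f(x_{n-1}))

Iteration 1:
  f(-0.050000) = -1.292625
  f(3.100000) = 76.221000
  x_2 = 3.100000 - 76.221000×(3.100000 - (-0.050000))/(76.221000 - (-1.292625))
       = 0.002530
Iteration 2:
  f(3.100000) = 76.221000
  f(0.002530) = -0.984802
  x_3 = 0.002530 - (-0.984802)×(0.002530 - 3.100000)/(-0.984802 - 76.221000)
       = 0.042040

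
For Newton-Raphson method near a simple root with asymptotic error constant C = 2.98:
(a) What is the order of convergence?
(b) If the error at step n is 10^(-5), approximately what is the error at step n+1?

(a) Newton-Raphson has quadratic (order 2) convergence near simple roots.
    This means |e_{n+1}| ≈ C|e_n|².

(b) With |e_n| = 10^(-5) and C = 2.98:
    |e_{n+1}| ≈ 2.98 × (10^(-5))² = 2.98 × 10^(-10)

(a) 2 (quadratic); (b) |e_{n+1}| ≈ 2.980e-10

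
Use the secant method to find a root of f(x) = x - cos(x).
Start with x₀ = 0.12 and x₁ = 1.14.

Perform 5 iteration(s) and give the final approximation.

f(x) = x - cos(x)
x₀ = 0.12, x₁ = 1.14

Secant formula: x_{n+1} = x_n - f(x_n)(x_n - x_{n-1})/(f(x_n) - f(x_{n-1}))

Iteration 1:
  f(0.120000) = -0.872809
  f(1.140000) = 0.722405
  x_2 = 1.140000 - 0.722405×(1.140000 - 0.120000)/(0.722405 - (-0.872809))
       = 0.678085
Iteration 2:
  f(1.140000) = 0.722405
  f(0.678085) = -0.100691
  x_3 = 0.678085 - (-0.100691)×(0.678085 - 1.140000)/(-0.100691 - 0.722405)
       = 0.734592
Iteration 3:
  f(0.678085) = -0.100691
  f(0.734592) = -0.007513
  x_4 = 0.734592 - (-0.007513)×(0.734592 - 0.678085)/(-0.007513 - (-0.100691))
       = 0.739148
Iteration 4:
  f(0.734592) = -0.007513
  f(0.739148) = 0.000105
  x_5 = 0.739148 - 0.000105×(0.739148 - 0.734592)/(0.000105 - (-0.007513))
       = 0.739085
Iteration 5:
  f(0.739148) = 0.000105
  f(0.739085) = 0.000000
  x_6 = 0.739085 - 0.000000×(0.739085 - 0.739148)/(0.000000 - 0.000105)
       = 0.739085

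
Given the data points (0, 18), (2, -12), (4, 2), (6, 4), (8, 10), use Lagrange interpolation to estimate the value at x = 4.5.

Lagrange interpolation formula:
P(x) = Σ yᵢ × Lᵢ(x)
where Lᵢ(x) = Π_{j≠i} (x - xⱼ)/(xᵢ - xⱼ)

L_0(4.5) = (4.5 - 2)/(0 - 2) × (4.5 - 4)/(0 - 4) × (4.5 - 6)/(0 - 6) × (4.5 - 8)/(0 - 8) = 0.017090
L_1(4.5) = (4.5 - 0)/(2 - 0) × (4.5 - 4)/(2 - 4) × (4.5 - 6)/(2 - 6) × (4.5 - 8)/(2 - 8) = -0.123047
L_2(4.5) = (4.5 - 0)/(4 - 0) × (4.5 - 2)/(4 - 2) × (4.5 - 6)/(4 - 6) × (4.5 - 8)/(4 - 8) = 0.922852
L_3(4.5) = (4.5 - 0)/(6 - 0) × (4.5 - 2)/(6 - 2) × (4.5 - 4)/(6 - 4) × (4.5 - 8)/(6 - 8) = 0.205078
L_4(4.5) = (4.5 - 0)/(8 - 0) × (4.5 - 2)/(8 - 2) × (4.5 - 4)/(8 - 4) × (4.5 - 6)/(8 - 6) = -0.021973

P(4.5) = 18×L_0(4.5) + (-12)×L_1(4.5) + 2×L_2(4.5) + 4×L_3(4.5) + 10×L_4(4.5)
P(4.5) = 4.230469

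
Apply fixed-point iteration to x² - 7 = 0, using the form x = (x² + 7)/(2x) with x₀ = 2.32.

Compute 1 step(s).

Equation: x² - 7 = 0
Fixed-point form: x = (x² + 7)/(2x)
x₀ = 2.32

x_1 = g(2.320000) = 2.668621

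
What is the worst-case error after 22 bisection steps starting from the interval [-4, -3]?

Bisection error bound: |error| ≤ (b-a)/2^n
|error| ≤ (-3 - (-4))/2^22 = 1/2^22
|error| ≤ 0.0000002384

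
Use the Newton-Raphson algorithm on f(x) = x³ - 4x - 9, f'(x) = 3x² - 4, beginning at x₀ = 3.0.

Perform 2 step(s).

f(x) = x³ - 4x - 9
f'(x) = 3x² - 4
x₀ = 3.0

Newton-Raphson formula: x_{n+1} = x_n - f(x_n)/f'(x_n)

Iteration 1:
  f(3.000000) = 6.000000
  f'(3.000000) = 23.000000
  x_1 = 3.000000 - 6.000000/23.000000 = 2.739130
Iteration 2:
  f(2.739130) = 0.594723
  f'(2.739130) = 18.508507
  x_2 = 2.739130 - 0.594723/18.508507 = 2.706998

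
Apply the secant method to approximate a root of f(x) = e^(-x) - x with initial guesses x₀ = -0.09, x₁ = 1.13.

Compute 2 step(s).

f(x) = e^(-x) - x
x₀ = -0.09, x₁ = 1.13

Secant formula: x_{n+1} = x_n - f(x_n)(x_n - x_{n-1})/(f(x_n) - f(x_{n-1}))

Iteration 1:
  f(-0.090000) = 1.184174
  f(1.130000) = -0.806967
  x_2 = 1.130000 - (-0.806967)×(1.130000 - (-0.090000))/(-0.806967 - 1.184174)
       = 0.635560
Iteration 2:
  f(1.130000) = -0.806967
  f(0.635560) = -0.105921
  x_3 = 0.635560 - (-0.105921)×(0.635560 - 1.130000)/(-0.105921 - (-0.806967))
       = 0.560855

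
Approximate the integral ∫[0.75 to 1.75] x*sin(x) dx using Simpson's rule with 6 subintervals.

f(x) = x*sin(x)
a = 0.75, b = 1.75, n = 6
h = (b - a)/n = 0.166667

Simpson's rule: (h/3)[f(x₀) + 4f(x₁) + 2f(x₂) + ... + f(xₙ)]

x_0 = 0.7500, f(x_0) = 0.511229, coefficient = 1
x_1 = 0.9167, f(x_1) = 0.727446, coefficient = 4
x_2 = 1.0833, f(x_2) = 0.957151, coefficient = 2
x_3 = 1.2500, f(x_3) = 1.186231, coefficient = 4
x_4 = 1.4167, f(x_4) = 1.399873, coefficient = 2
x_5 = 1.5833, f(x_5) = 1.583209, coefficient = 4
x_6 = 1.7500, f(x_6) = 1.721975, coefficient = 1

I ≈ (0.166667/3) × 20.934796 = 1.163044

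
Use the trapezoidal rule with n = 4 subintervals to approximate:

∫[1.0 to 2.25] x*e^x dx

f(x) = x*e^x
a = 1.0, b = 2.25, n = 4
h = (b - a)/n = 0.312500

Trapezoidal rule: (h/2)[f(x₀) + 2f(x₁) + 2f(x₂) + ... + f(xₙ)]

x_0 = 1.0000, f(x_0) = 2.718282, coefficient = 1
x_1 = 1.3125, f(x_1) = 4.876529, coefficient = 2
x_2 = 1.6250, f(x_2) = 8.252431, coefficient = 2
x_3 = 1.9375, f(x_3) = 13.448916, coefficient = 2
x_4 = 2.2500, f(x_4) = 21.347406, coefficient = 1

I ≈ (0.312500/2) × 77.221439 = 12.065850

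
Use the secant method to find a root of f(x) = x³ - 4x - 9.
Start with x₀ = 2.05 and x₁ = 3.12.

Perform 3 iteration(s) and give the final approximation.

f(x) = x³ - 4x - 9
x₀ = 2.05, x₁ = 3.12

Secant formula: x_{n+1} = x_n - f(x_n)(x_n - x_{n-1})/(f(x_n) - f(x_{n-1}))

Iteration 1:
  f(2.050000) = -8.584875
  f(3.120000) = 8.891328
  x_2 = 3.120000 - 8.891328×(3.120000 - 2.050000)/(8.891328 - (-8.584875))
       = 2.575619
Iteration 2:
  f(3.120000) = 8.891328
  f(2.575619) = -2.216308
  x_3 = 2.575619 - (-2.216308)×(2.575619 - 3.120000)/(-2.216308 - 8.891328)
       = 2.684239
Iteration 3:
  f(2.575619) = -2.216308
  f(2.684239) = -0.396640
  x_4 = 2.684239 - (-0.396640)×(2.684239 - 2.575619)/(-0.396640 - (-2.216308))
       = 2.707915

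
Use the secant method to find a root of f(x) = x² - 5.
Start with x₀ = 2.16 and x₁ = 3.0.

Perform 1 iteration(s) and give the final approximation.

f(x) = x² - 5
x₀ = 2.16, x₁ = 3.0

Secant formula: x_{n+1} = x_n - f(x_n)(x_n - x_{n-1})/(f(x_n) - f(x_{n-1}))

Iteration 1:
  f(2.160000) = -0.334400
  f(3.000000) = 4.000000
  x_2 = 3.000000 - 4.000000×(3.000000 - 2.160000)/(4.000000 - (-0.334400))
       = 2.224806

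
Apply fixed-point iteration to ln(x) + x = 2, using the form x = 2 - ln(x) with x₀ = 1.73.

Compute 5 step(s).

Equation: ln(x) + x = 2
Fixed-point form: x = 2 - ln(x)
x₀ = 1.73

x_1 = g(1.730000) = 1.451879
x_2 = g(1.451879) = 1.627142
x_3 = g(1.627142) = 1.513175
x_4 = g(1.513175) = 1.585790
x_5 = g(1.585790) = 1.538917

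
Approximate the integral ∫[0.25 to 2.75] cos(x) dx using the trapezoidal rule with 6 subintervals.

f(x) = cos(x)
a = 0.25, b = 2.75, n = 6
h = (b - a)/n = 0.416667

Trapezoidal rule: (h/2)[f(x₀) + 2f(x₁) + 2f(x₂) + ... + f(xₙ)]

x_0 = 0.2500, f(x_0) = 0.968912, coefficient = 1
x_1 = 0.6667, f(x_1) = 0.785887, coefficient = 2
x_2 = 1.0833, f(x_2) = 0.468386, coefficient = 2
x_3 = 1.5000, f(x_3) = 0.070737, coefficient = 2
x_4 = 1.9167, f(x_4) = -0.339016, coefficient = 2
x_5 = 2.3333, f(x_5) = -0.690758, coefficient = 2
x_6 = 2.7500, f(x_6) = -0.924302, coefficient = 1

I ≈ (0.416667/2) × 0.635083 = 0.132309
Exact value: 0.134257
Error: 0.001948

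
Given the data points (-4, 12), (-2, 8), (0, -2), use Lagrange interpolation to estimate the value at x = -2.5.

Lagrange interpolation formula:
P(x) = Σ yᵢ × Lᵢ(x)
where Lᵢ(x) = Π_{j≠i} (x - xⱼ)/(xᵢ - xⱼ)

L_0(-2.5) = (-2.5 - (-2))/(-4 - (-2)) × (-2.5 - 0)/(-4 - 0) = 0.156250
L_1(-2.5) = (-2.5 - (-4))/(-2 - (-4)) × (-2.5 - 0)/(-2 - 0) = 0.937500
L_2(-2.5) = (-2.5 - (-4))/(0 - (-4)) × (-2.5 - (-2))/(0 - (-2)) = -0.093750

P(-2.5) = 12×L_0(-2.5) + 8×L_1(-2.5) + (-2)×L_2(-2.5)
P(-2.5) = 9.562500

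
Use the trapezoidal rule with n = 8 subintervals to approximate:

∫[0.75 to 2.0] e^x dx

f(x) = e^x
a = 0.75, b = 2.0, n = 8
h = (b - a)/n = 0.156250

Trapezoidal rule: (h/2)[f(x₀) + 2f(x₁) + 2f(x₂) + ... + f(xₙ)]

x_0 = 0.7500, f(x_0) = 2.117000, coefficient = 1
x_1 = 0.9062, f(x_1) = 2.475024, coefficient = 2
x_2 = 1.0625, f(x_2) = 2.893596, coefficient = 2
x_3 = 1.2188, f(x_3) = 3.382956, coefficient = 2
x_4 = 1.3750, f(x_4) = 3.955077, coefficient = 2
x_5 = 1.5312, f(x_5) = 4.623953, coefficient = 2
x_6 = 1.6875, f(x_6) = 5.405949, coefficient = 2
x_7 = 1.8438, f(x_7) = 6.320195, coefficient = 2
x_8 = 2.0000, f(x_8) = 7.389056, coefficient = 1

I ≈ (0.156250/2) × 67.619555 = 5.282778
Exact value: 5.272056
Error: 0.010722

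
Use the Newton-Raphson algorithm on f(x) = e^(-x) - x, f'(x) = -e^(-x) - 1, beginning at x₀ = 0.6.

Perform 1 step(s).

f(x) = e^(-x) - x
f'(x) = -e^(-x) - 1
x₀ = 0.6

Newton-Raphson formula: x_{n+1} = x_n - f(x_n)/f'(x_n)

Iteration 1:
  f(0.600000) = -0.051188
  f'(0.600000) = -1.548812
  x_1 = 0.600000 - (-0.051188)/(-1.548812) = 0.566950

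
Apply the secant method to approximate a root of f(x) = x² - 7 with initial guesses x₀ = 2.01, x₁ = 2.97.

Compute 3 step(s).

f(x) = x² - 7
x₀ = 2.01, x₁ = 2.97

Secant formula: x_{n+1} = x_n - f(x_n)(x_n - x_{n-1})/(f(x_n) - f(x_{n-1}))

Iteration 1:
  f(2.010000) = -2.959900
  f(2.970000) = 1.820900
  x_2 = 2.970000 - 1.820900×(2.970000 - 2.010000)/(1.820900 - (-2.959900))
       = 2.604357
Iteration 2:
  f(2.970000) = 1.820900
  f(2.604357) = -0.217322
  x_3 = 2.604357 - (-0.217322)×(2.604357 - 2.970000)/(-0.217322 - 1.820900)
       = 2.643344
Iteration 3:
  f(2.604357) = -0.217322
  f(2.643344) = -0.012735
  x_4 = 2.643344 - (-0.012735)×(2.643344 - 2.604357)/(-0.012735 - (-0.217322))
       = 2.645770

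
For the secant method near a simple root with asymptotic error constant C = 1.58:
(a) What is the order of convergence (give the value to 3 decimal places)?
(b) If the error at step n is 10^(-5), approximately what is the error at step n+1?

(a) Secant method has superlinear convergence with order φ = (1+√5)/2 ≈ 1.618.
    This means |e_{n+1}| ≈ C|e_n|^1.618.

(b) With |e_n| = 10^(-5) and C = 1.58:
    |e_{n+1}| ≈ 1.58 × (10^(-5))^1.618 = 1.58 × 10^(-8.09)

(a) ≈ 1.618 (golden ratio); (b) |e_{n+1}| ≈ 1.284e-08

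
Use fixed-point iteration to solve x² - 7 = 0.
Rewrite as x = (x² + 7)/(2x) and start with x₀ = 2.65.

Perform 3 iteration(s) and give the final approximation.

Equation: x² - 7 = 0
Fixed-point form: x = (x² + 7)/(2x)
x₀ = 2.65

x_1 = g(2.650000) = 2.645755
x_2 = g(2.645755) = 2.645751
x_3 = g(2.645751) = 2.645751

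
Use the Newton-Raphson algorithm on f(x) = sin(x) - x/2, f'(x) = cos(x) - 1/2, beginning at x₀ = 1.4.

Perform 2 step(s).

f(x) = sin(x) - x/2
f'(x) = cos(x) - 1/2
x₀ = 1.4

Newton-Raphson formula: x_{n+1} = x_n - f(x_n)/f'(x_n)

Iteration 1:
  f(1.400000) = 0.285450
  f'(1.400000) = -0.330033
  x_1 = 1.400000 - 0.285450/(-0.330033) = 2.264913
Iteration 2:
  f(2.264913) = -0.363838
  f'(2.264913) = -1.139707
  x_2 = 2.264913 - (-0.363838)/(-1.139707) = 1.945675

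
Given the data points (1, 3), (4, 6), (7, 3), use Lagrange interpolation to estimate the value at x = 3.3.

Lagrange interpolation formula:
P(x) = Σ yᵢ × Lᵢ(x)
where Lᵢ(x) = Π_{j≠i} (x - xⱼ)/(xᵢ - xⱼ)

L_0(3.3) = (3.3 - 4)/(1 - 4) × (3.3 - 7)/(1 - 7) = 0.143889
L_1(3.3) = (3.3 - 1)/(4 - 1) × (3.3 - 7)/(4 - 7) = 0.945556
L_2(3.3) = (3.3 - 1)/(7 - 1) × (3.3 - 4)/(7 - 4) = -0.089444

P(3.3) = 3×L_0(3.3) + 6×L_1(3.3) + 3×L_2(3.3)
P(3.3) = 5.836667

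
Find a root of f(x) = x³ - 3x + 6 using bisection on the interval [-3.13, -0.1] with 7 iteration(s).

f(x) = x³ - 3x + 6
Initial interval: [-3.13, -0.1]

Iteration 1:
  c_1 = (-3.130000 + (-0.100000))/2 = -1.615000
  f(c_1) = f(-1.615000) = 6.632717
  f(a) × f(c) < 0, new interval: [-3.130000, -1.615000]
Iteration 2:
  c_2 = (-3.130000 + (-1.615000))/2 = -2.372500
  f(c_2) = f(-2.372500) = -0.236724
  f(a) × f(c) ≥ 0, new interval: [-2.372500, -1.615000]
Iteration 3:
  c_3 = (-2.372500 + (-1.615000))/2 = -1.993750
  f(c_3) = f(-1.993750) = 4.056016
  f(a) × f(c) < 0, new interval: [-2.372500, -1.993750]
Iteration 4:
  c_4 = (-2.372500 + (-1.993750))/2 = -2.183125
  f(c_4) = f(-2.183125) = 2.144525
  f(a) × f(c) < 0, new interval: [-2.372500, -2.183125]
Iteration 5:
  c_5 = (-2.372500 + (-2.183125))/2 = -2.277813
  f(c_5) = f(-2.277813) = 1.015167
  f(a) × f(c) < 0, new interval: [-2.372500, -2.277813]
Iteration 6:
  c_6 = (-2.372500 + (-2.277813))/2 = -2.325156
  f(c_6) = f(-2.325156) = 0.404857
  f(a) × f(c) < 0, new interval: [-2.372500, -2.325156]
Iteration 7:
  c_7 = (-2.372500 + (-2.325156))/2 = -2.348828
  f(c_7) = f(-2.348828) = 0.088015
  f(a) × f(c) < 0, new interval: [-2.372500, -2.348828]

After 7 iteration(s), the approximation is c_7 = -2.348828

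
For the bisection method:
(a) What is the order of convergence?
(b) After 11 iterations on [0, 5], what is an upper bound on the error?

(a) Bisection has linear (order 1) convergence; the error is halved each step.

(b) Error bound = (b-a)/2^n = (5 - 0)/2^{11}
    = 5/2^{11}

(a) 1 (linear); (b) error ≤ 2.44e-03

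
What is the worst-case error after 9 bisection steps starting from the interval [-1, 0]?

Bisection error bound: |error| ≤ (b-a)/2^n
|error| ≤ (0 - (-1))/2^9 = 1/2^9
|error| ≤ 0.0019531250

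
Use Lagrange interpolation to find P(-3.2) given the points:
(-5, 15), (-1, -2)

Lagrange interpolation formula:
P(x) = Σ yᵢ × Lᵢ(x)
where Lᵢ(x) = Π_{j≠i} (x - xⱼ)/(xᵢ - xⱼ)

L_0(-3.2) = (-3.2 - (-1))/(-5 - (-1)) = 0.550000
L_1(-3.2) = (-3.2 - (-5))/(-1 - (-5)) = 0.450000

P(-3.2) = 15×L_0(-3.2) + (-2)×L_1(-3.2)
P(-3.2) = 7.350000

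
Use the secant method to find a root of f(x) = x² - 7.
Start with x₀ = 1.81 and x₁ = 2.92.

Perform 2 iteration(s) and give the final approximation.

f(x) = x² - 7
x₀ = 1.81, x₁ = 2.92

Secant formula: x_{n+1} = x_n - f(x_n)(x_n - x_{n-1})/(f(x_n) - f(x_{n-1}))

Iteration 1:
  f(1.810000) = -3.723900
  f(2.920000) = 1.526400
  x_2 = 2.920000 - 1.526400×(2.920000 - 1.810000)/(1.526400 - (-3.723900))
       = 2.597294
Iteration 2:
  f(2.920000) = 1.526400
  f(2.597294) = -0.254065
  x_3 = 2.597294 - (-0.254065)×(2.597294 - 2.920000)/(-0.254065 - 1.526400)
       = 2.643343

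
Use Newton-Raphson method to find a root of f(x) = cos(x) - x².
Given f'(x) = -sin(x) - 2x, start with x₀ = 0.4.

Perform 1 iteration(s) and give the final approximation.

f(x) = cos(x) - x²
f'(x) = -sin(x) - 2x
x₀ = 0.4

Newton-Raphson formula: x_{n+1} = x_n - f(x_n)/f'(x_n)

Iteration 1:
  f(0.400000) = 0.761061
  f'(0.400000) = -1.189418
  x_1 = 0.400000 - 0.761061/(-1.189418) = 1.039860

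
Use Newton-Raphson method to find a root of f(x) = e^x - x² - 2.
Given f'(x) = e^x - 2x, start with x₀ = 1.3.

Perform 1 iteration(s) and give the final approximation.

f(x) = e^x - x² - 2
f'(x) = e^x - 2x
x₀ = 1.3

Newton-Raphson formula: x_{n+1} = x_n - f(x_n)/f'(x_n)

Iteration 1:
  f(1.300000) = -0.020703
  f'(1.300000) = 1.069297
  x_1 = 1.300000 - (-0.020703)/1.069297 = 1.319362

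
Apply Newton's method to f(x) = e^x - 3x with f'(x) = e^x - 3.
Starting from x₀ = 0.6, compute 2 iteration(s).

f(x) = e^x - 3x
f'(x) = e^x - 3
x₀ = 0.6

Newton-Raphson formula: x_{n+1} = x_n - f(x_n)/f'(x_n)

Iteration 1:
  f(0.600000) = 0.022119
  f'(0.600000) = -1.177881
  x_1 = 0.600000 - 0.022119/(-1.177881) = 0.618778
Iteration 2:
  f(0.618778) = 0.000323
  f'(0.618778) = -1.143341
  x_2 = 0.618778 - 0.000323/(-1.143341) = 0.619061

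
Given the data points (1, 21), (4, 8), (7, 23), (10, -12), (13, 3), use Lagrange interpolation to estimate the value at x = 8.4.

Lagrange interpolation formula:
P(x) = Σ yᵢ × Lᵢ(x)
where Lᵢ(x) = Π_{j≠i} (x - xⱼ)/(xᵢ - xⱼ)

L_0(8.4) = (8.4 - 4)/(1 - 4) × (8.4 - 7)/(1 - 7) × (8.4 - 10)/(1 - 10) × (8.4 - 13)/(1 - 13) = 0.023322
L_1(8.4) = (8.4 - 1)/(4 - 1) × (8.4 - 7)/(4 - 7) × (8.4 - 10)/(4 - 10) × (8.4 - 13)/(4 - 13) = -0.156892
L_2(8.4) = (8.4 - 1)/(7 - 1) × (8.4 - 4)/(7 - 4) × (8.4 - 10)/(7 - 10) × (8.4 - 13)/(7 - 13) = 0.739635
L_3(8.4) = (8.4 - 1)/(10 - 1) × (8.4 - 4)/(10 - 4) × (8.4 - 7)/(10 - 7) × (8.4 - 13)/(10 - 13) = 0.431453
L_4(8.4) = (8.4 - 1)/(13 - 1) × (8.4 - 4)/(13 - 4) × (8.4 - 7)/(13 - 7) × (8.4 - 10)/(13 - 10) = -0.037518

P(8.4) = 21×L_0(8.4) + 8×L_1(8.4) + 23×L_2(8.4) + (-12)×L_3(8.4) + 3×L_4(8.4)
P(8.4) = 10.956221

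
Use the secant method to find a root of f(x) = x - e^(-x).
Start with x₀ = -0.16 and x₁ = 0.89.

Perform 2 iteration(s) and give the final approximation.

f(x) = x - e^(-x)
x₀ = -0.16, x₁ = 0.89

Secant formula: x_{n+1} = x_n - f(x_n)(x_n - x_{n-1})/(f(x_n) - f(x_{n-1}))

Iteration 1:
  f(-0.160000) = -1.333511
  f(0.890000) = 0.479344
  x_2 = 0.890000 - 0.479344×(0.890000 - (-0.160000))/(0.479344 - (-1.333511))
       = 0.612365
Iteration 2:
  f(0.890000) = 0.479344
  f(0.612365) = 0.070298
  x_3 = 0.612365 - 0.070298×(0.612365 - 0.890000)/(0.070298 - 0.479344)
       = 0.564651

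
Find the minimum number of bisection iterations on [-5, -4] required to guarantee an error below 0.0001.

We need (b-a)/2^n ≤ 0.0001
(-4 - (-5))/2^n ≤ 0.0001
1/2^n ≤ 0.0001
2^n ≥ 10000
n ≥ log₂(10000) = 13.29
n ≥ 14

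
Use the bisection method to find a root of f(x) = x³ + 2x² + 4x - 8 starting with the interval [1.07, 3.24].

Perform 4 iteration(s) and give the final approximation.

f(x) = x³ + 2x² + 4x - 8
Initial interval: [1.07, 3.24]

Iteration 1:
  c_1 = (1.070000 + 3.240000)/2 = 2.155000
  f(c_1) = f(2.155000) = 19.915924
  f(a) × f(c) < 0, new interval: [1.070000, 2.155000]
Iteration 2:
  c_2 = (1.070000 + 2.155000)/2 = 1.612500
  f(c_2) = f(1.612500) = 7.843064
  f(a) × f(c) < 0, new interval: [1.070000, 1.612500]
Iteration 3:
  c_3 = (1.070000 + 1.612500)/2 = 1.341250
  f(c_3) = f(1.341250) = 3.375747
  f(a) × f(c) < 0, new interval: [1.070000, 1.341250]
Iteration 4:
  c_4 = (1.070000 + 1.341250)/2 = 1.205625
  f(c_4) = f(1.205625) = 1.481977
  f(a) × f(c) < 0, new interval: [1.070000, 1.205625]

After 4 iteration(s), the approximation is c_4 = 1.205625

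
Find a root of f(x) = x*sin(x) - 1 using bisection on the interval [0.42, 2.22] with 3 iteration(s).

f(x) = x*sin(x) - 1
Initial interval: [0.42, 2.22]

Iteration 1:
  c_1 = (0.420000 + 2.220000)/2 = 1.320000
  f(c_1) = f(1.320000) = 0.278704
  f(a) × f(c) < 0, new interval: [0.420000, 1.320000]
Iteration 2:
  c_2 = (0.420000 + 1.320000)/2 = 0.870000
  f(c_2) = f(0.870000) = -0.335034
  f(a) × f(c) ≥ 0, new interval: [0.870000, 1.320000]
Iteration 3:
  c_3 = (0.870000 + 1.320000)/2 = 1.095000
  f(c_3) = f(1.095000) = -0.026624
  f(a) × f(c) ≥ 0, new interval: [1.095000, 1.320000]

After 3 iteration(s), the approximation is c_3 = 1.095000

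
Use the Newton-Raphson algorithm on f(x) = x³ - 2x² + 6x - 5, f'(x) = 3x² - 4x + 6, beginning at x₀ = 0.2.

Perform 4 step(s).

f(x) = x³ - 2x² + 6x - 5
f'(x) = 3x² - 4x + 6
x₀ = 0.2

Newton-Raphson formula: x_{n+1} = x_n - f(x_n)/f'(x_n)

Iteration 1:
  f(0.200000) = -3.872000
  f'(0.200000) = 5.320000
  x_1 = 0.200000 - (-3.872000)/5.320000 = 0.927820
Iteration 2:
  f(0.927820) = -0.356068
  f'(0.927820) = 4.871269
  x_2 = 0.927820 - (-0.356068)/4.871269 = 1.000915
Iteration 3:
  f(1.000915) = 0.004577
  f'(1.000915) = 5.001833
  x_3 = 1.000915 - 0.004577/5.001833 = 1.000000
Iteration 4:
  f(1.000000) = 0.000001
  f'(1.000000) = 5.000000
  x_4 = 1.000000 - 0.000001/5.000000 = 1.000000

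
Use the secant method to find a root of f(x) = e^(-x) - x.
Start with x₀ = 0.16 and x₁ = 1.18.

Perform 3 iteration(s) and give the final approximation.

f(x) = e^(-x) - x
x₀ = 0.16, x₁ = 1.18

Secant formula: x_{n+1} = x_n - f(x_n)(x_n - x_{n-1})/(f(x_n) - f(x_{n-1}))

Iteration 1:
  f(0.160000) = 0.692144
  f(1.180000) = -0.872721
  x_2 = 1.180000 - (-0.872721)×(1.180000 - 0.160000)/(-0.872721 - 0.692144)
       = 0.611149
Iteration 2:
  f(1.180000) = -0.872721
  f(0.611149) = -0.068421
  x_3 = 0.611149 - (-0.068421)×(0.611149 - 1.180000)/(-0.068421 - (-0.872721))
       = 0.562757
Iteration 3:
  f(0.611149) = -0.068421
  f(0.562757) = 0.006880
  x_4 = 0.562757 - 0.006880×(0.562757 - 0.611149)/(0.006880 - (-0.068421))
       = 0.567178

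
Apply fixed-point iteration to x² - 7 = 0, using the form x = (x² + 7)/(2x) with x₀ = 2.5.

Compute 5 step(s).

Equation: x² - 7 = 0
Fixed-point form: x = (x² + 7)/(2x)
x₀ = 2.5

x_1 = g(2.500000) = 2.650000
x_2 = g(2.650000) = 2.645755
x_3 = g(2.645755) = 2.645751
x_4 = g(2.645751) = 2.645751
x_5 = g(2.645751) = 2.645751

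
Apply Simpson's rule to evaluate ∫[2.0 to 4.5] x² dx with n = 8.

f(x) = x²
a = 2.0, b = 4.5, n = 8
h = (b - a)/n = 0.312500

Simpson's rule: (h/3)[f(x₀) + 4f(x₁) + 2f(x₂) + ... + f(xₙ)]

x_0 = 2.0000, f(x_0) = 4.000000, coefficient = 1
x_1 = 2.3125, f(x_1) = 5.347656, coefficient = 4
x_2 = 2.6250, f(x_2) = 6.890625, coefficient = 2
x_3 = 2.9375, f(x_3) = 8.628906, coefficient = 4
x_4 = 3.2500, f(x_4) = 10.562500, coefficient = 2
x_5 = 3.5625, f(x_5) = 12.691406, coefficient = 4
x_6 = 3.8750, f(x_6) = 15.015625, coefficient = 2
x_7 = 4.1875, f(x_7) = 17.535156, coefficient = 4
x_8 = 4.5000, f(x_8) = 20.250000, coefficient = 1

I ≈ (0.312500/3) × 266.000000 = 27.708333
Exact value: 27.708333
Error: 0.000000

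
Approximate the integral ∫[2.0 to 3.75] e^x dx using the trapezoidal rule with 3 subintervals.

f(x) = e^x
a = 2.0, b = 3.75, n = 3
h = (b - a)/n = 0.583333

Trapezoidal rule: (h/2)[f(x₀) + 2f(x₁) + 2f(x₂) + ... + f(xₙ)]

x_0 = 2.0000, f(x_0) = 7.389056, coefficient = 1
x_1 = 2.5833, f(x_1) = 13.241202, coefficient = 2
x_2 = 3.1667, f(x_2) = 23.728258, coefficient = 2
x_3 = 3.7500, f(x_3) = 42.521082, coefficient = 1

I ≈ (0.583333/2) × 123.849059 = 36.122642
Exact value: 35.132026
Error: 0.990616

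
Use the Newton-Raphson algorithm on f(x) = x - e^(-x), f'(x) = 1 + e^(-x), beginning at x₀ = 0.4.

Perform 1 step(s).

f(x) = x - e^(-x)
f'(x) = 1 + e^(-x)
x₀ = 0.4

Newton-Raphson formula: x_{n+1} = x_n - f(x_n)/f'(x_n)

Iteration 1:
  f(0.400000) = -0.270320
  f'(0.400000) = 1.670320
  x_1 = 0.400000 - (-0.270320)/1.670320 = 0.561837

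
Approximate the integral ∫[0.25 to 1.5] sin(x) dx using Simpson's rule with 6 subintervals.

f(x) = sin(x)
a = 0.25, b = 1.5, n = 6
h = (b - a)/n = 0.208333

Simpson's rule: (h/3)[f(x₀) + 4f(x₁) + 2f(x₂) + ... + f(xₙ)]

x_0 = 0.2500, f(x_0) = 0.247404, coefficient = 1
x_1 = 0.4583, f(x_1) = 0.442454, coefficient = 4
x_2 = 0.6667, f(x_2) = 0.618370, coefficient = 2
x_3 = 0.8750, f(x_3) = 0.767544, coefficient = 4
x_4 = 1.0833, f(x_4) = 0.883524, coefficient = 2
x_5 = 1.2917, f(x_5) = 0.961296, coefficient = 4
x_6 = 1.5000, f(x_6) = 0.997495, coefficient = 1

I ≈ (0.208333/3) × 12.933859 = 0.898185
Exact value: 0.898175
Error: 0.000009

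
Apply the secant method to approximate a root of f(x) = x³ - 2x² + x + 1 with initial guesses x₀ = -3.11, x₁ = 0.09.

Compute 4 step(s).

f(x) = x³ - 2x² + x + 1
x₀ = -3.11, x₁ = 0.09

Secant formula: x_{n+1} = x_n - f(x_n)(x_n - x_{n-1})/(f(x_n) - f(x_{n-1}))

Iteration 1:
  f(-3.110000) = -51.534431
  f(0.090000) = 1.074529
  x_2 = 0.090000 - 1.074529×(0.090000 - (-3.110000))/(1.074529 - (-51.534431))
       = 0.024641
Iteration 2:
  f(0.090000) = 1.074529
  f(0.024641) = 1.023441
  x_3 = 0.024641 - 1.023441×(0.024641 - 0.090000)/(1.023441 - 1.074529)
       = -1.284704
Iteration 3:
  f(0.024641) = 1.023441
  f(-1.284704) = -5.705995
  x_4 = -1.284704 - (-5.705995)×(-1.284704 - 0.024641)/(-5.705995 - 1.023441)
       = -0.174490
Iteration 4:
  f(-1.284704) = -5.705995
  f(-0.174490) = 0.759303
  x_5 = -0.174490 - 0.759303×(-0.174490 - (-1.284704))/(0.759303 - (-5.705995))
       = -0.304877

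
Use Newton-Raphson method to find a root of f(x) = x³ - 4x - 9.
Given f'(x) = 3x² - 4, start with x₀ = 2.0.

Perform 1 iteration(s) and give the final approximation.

f(x) = x³ - 4x - 9
f'(x) = 3x² - 4
x₀ = 2.0

Newton-Raphson formula: x_{n+1} = x_n - f(x_n)/f'(x_n)

Iteration 1:
  f(2.000000) = -9.000000
  f'(2.000000) = 8.000000
  x_1 = 2.000000 - (-9.000000)/8.000000 = 3.125000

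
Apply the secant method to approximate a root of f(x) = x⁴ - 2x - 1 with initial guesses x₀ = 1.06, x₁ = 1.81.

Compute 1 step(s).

f(x) = x⁴ - 2x - 1
x₀ = 1.06, x₁ = 1.81

Secant formula: x_{n+1} = x_n - f(x_n)(x_n - x_{n-1})/(f(x_n) - f(x_{n-1}))

Iteration 1:
  f(1.060000) = -1.857523
  f(1.810000) = 6.112831
  x_2 = 1.810000 - 6.112831×(1.810000 - 1.060000)/(6.112831 - (-1.857523))
       = 1.234791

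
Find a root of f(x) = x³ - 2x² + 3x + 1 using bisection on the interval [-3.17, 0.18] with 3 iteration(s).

f(x) = x³ - 2x² + 3x + 1
Initial interval: [-3.17, 0.18]

Iteration 1:
  c_1 = (-3.170000 + 0.180000)/2 = -1.495000
  f(c_1) = f(-1.495000) = -11.296412
  f(a) × f(c) ≥ 0, new interval: [-1.495000, 0.180000]
Iteration 2:
  c_2 = (-1.495000 + 0.180000)/2 = -0.657500
  f(c_2) = f(-0.657500) = -2.121354
  f(a) × f(c) ≥ 0, new interval: [-0.657500, 0.180000]
Iteration 3:
  c_3 = (-0.657500 + 0.180000)/2 = -0.238750
  f(c_3) = f(-0.238750) = 0.156138
  f(a) × f(c) < 0, new interval: [-0.657500, -0.238750]

After 3 iteration(s), the approximation is c_3 = -0.238750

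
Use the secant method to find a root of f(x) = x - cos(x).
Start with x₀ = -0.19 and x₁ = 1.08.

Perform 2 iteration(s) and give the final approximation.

f(x) = x - cos(x)
x₀ = -0.19, x₁ = 1.08

Secant formula: x_{n+1} = x_n - f(x_n)(x_n - x_{n-1})/(f(x_n) - f(x_{n-1}))

Iteration 1:
  f(-0.190000) = -1.172004
  f(1.080000) = 0.608672
  x_2 = 1.080000 - 0.608672×(1.080000 - (-0.190000))/(0.608672 - (-1.172004))
       = 0.645888
Iteration 2:
  f(1.080000) = 0.608672
  f(0.645888) = -0.152678
  x_3 = 0.645888 - (-0.152678)×(0.645888 - 1.080000)/(-0.152678 - 0.608672)
       = 0.732943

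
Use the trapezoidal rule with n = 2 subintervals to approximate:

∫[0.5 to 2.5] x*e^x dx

f(x) = x*e^x
a = 0.5, b = 2.5, n = 2
h = (b - a)/n = 1.000000

Trapezoidal rule: (h/2)[f(x₀) + 2f(x₁) + 2f(x₂) + ... + f(xₙ)]

x_0 = 0.5000, f(x_0) = 0.824361, coefficient = 1
x_1 = 1.5000, f(x_1) = 6.722534, coefficient = 2
x_2 = 2.5000, f(x_2) = 30.456235, coefficient = 1

I ≈ (1.000000/2) × 44.725663 = 22.362831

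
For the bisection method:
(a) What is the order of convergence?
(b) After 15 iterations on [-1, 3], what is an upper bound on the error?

(a) Bisection has linear (order 1) convergence; the error is halved each step.

(b) Error bound = (b-a)/2^n = (3 - (-1))/2^{15}
    = 4/2^{15}

(a) 1 (linear); (b) error ≤ 1.22e-04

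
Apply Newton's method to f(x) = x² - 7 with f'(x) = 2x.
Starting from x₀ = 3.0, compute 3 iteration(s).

f(x) = x² - 7
f'(x) = 2x
x₀ = 3.0

Newton-Raphson formula: x_{n+1} = x_n - f(x_n)/f'(x_n)

Iteration 1:
  f(3.000000) = 2.000000
  f'(3.000000) = 6.000000
  x_1 = 3.000000 - 2.000000/6.000000 = 2.666667
Iteration 2:
  f(2.666667) = 0.111111
  f'(2.666667) = 5.333333
  x_2 = 2.666667 - 0.111111/5.333333 = 2.645833
Iteration 3:
  f(2.645833) = 0.000434
  f'(2.645833) = 5.291667
  x_3 = 2.645833 - 0.000434/5.291667 = 2.645751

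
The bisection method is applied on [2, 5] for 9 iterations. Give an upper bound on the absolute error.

Bisection error bound: |error| ≤ (b-a)/2^n
|error| ≤ (5 - 2)/2^9 = 3/2^9
|error| ≤ 0.0058593750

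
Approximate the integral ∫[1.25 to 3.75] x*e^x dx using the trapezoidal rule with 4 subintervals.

f(x) = x*e^x
a = 1.25, b = 3.75, n = 4
h = (b - a)/n = 0.625000

Trapezoidal rule: (h/2)[f(x₀) + 2f(x₁) + 2f(x₂) + ... + f(xₙ)]

x_0 = 1.2500, f(x_0) = 4.362929, coefficient = 1
x_1 = 1.8750, f(x_1) = 12.226536, coefficient = 2
x_2 = 2.5000, f(x_2) = 30.456235, coefficient = 2
x_3 = 3.1250, f(x_3) = 71.124672, coefficient = 2
x_4 = 3.7500, f(x_4) = 159.454058, coefficient = 1

I ≈ (0.625000/2) × 391.431872 = 122.322460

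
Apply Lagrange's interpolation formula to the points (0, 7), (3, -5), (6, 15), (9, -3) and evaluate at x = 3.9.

Lagrange interpolation formula:
P(x) = Σ yᵢ × Lᵢ(x)
where Lᵢ(x) = Π_{j≠i} (x - xⱼ)/(xᵢ - xⱼ)

L_0(3.9) = (3.9 - 3)/(0 - 3) × (3.9 - 6)/(0 - 6) × (3.9 - 9)/(0 - 9) = -0.059500
L_1(3.9) = (3.9 - 0)/(3 - 0) × (3.9 - 6)/(3 - 6) × (3.9 - 9)/(3 - 9) = 0.773500
L_2(3.9) = (3.9 - 0)/(6 - 0) × (3.9 - 3)/(6 - 3) × (3.9 - 9)/(6 - 9) = 0.331500
L_3(3.9) = (3.9 - 0)/(9 - 0) × (3.9 - 3)/(9 - 3) × (3.9 - 6)/(9 - 6) = -0.045500

P(3.9) = 7×L_0(3.9) + (-5)×L_1(3.9) + 15×L_2(3.9) + (-3)×L_3(3.9)
P(3.9) = 0.825000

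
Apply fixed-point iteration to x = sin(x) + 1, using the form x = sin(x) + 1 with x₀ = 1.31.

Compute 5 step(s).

Equation: x = sin(x) + 1
Fixed-point form: x = sin(x) + 1
x₀ = 1.31

x_1 = g(1.310000) = 1.966185
x_2 = g(1.966185) = 1.922847
x_3 = g(1.922847) = 1.938668
x_4 = g(1.938668) = 1.933095
x_5 = g(1.933095) = 1.935085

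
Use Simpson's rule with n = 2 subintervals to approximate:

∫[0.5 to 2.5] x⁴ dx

f(x) = x⁴
a = 0.5, b = 2.5, n = 2
h = (b - a)/n = 1.000000

Simpson's rule: (h/3)[f(x₀) + 4f(x₁) + 2f(x₂) + ... + f(xₙ)]

x_0 = 0.5000, f(x_0) = 0.062500, coefficient = 1
x_1 = 1.5000, f(x_1) = 5.062500, coefficient = 4
x_2 = 2.5000, f(x_2) = 39.062500, coefficient = 1

I ≈ (1.000000/3) × 59.375000 = 19.791667
Exact value: 19.525000
Error: 0.266667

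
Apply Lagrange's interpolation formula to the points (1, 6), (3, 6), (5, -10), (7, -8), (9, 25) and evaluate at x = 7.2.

Lagrange interpolation formula:
P(x) = Σ yᵢ × Lᵢ(x)
where Lᵢ(x) = Π_{j≠i} (x - xⱼ)/(xᵢ - xⱼ)

L_0(7.2) = (7.2 - 3)/(1 - 3) × (7.2 - 5)/(1 - 5) × (7.2 - 7)/(1 - 7) × (7.2 - 9)/(1 - 9) = -0.008663
L_1(7.2) = (7.2 - 1)/(3 - 1) × (7.2 - 5)/(3 - 5) × (7.2 - 7)/(3 - 7) × (7.2 - 9)/(3 - 9) = 0.051150
L_2(7.2) = (7.2 - 1)/(5 - 1) × (7.2 - 3)/(5 - 3) × (7.2 - 7)/(5 - 7) × (7.2 - 9)/(5 - 9) = -0.146475
L_3(7.2) = (7.2 - 1)/(7 - 1) × (7.2 - 3)/(7 - 3) × (7.2 - 5)/(7 - 5) × (7.2 - 9)/(7 - 9) = 1.074150
L_4(7.2) = (7.2 - 1)/(9 - 1) × (7.2 - 3)/(9 - 3) × (7.2 - 5)/(9 - 5) × (7.2 - 7)/(9 - 7) = 0.029838

P(7.2) = 6×L_0(7.2) + 6×L_1(7.2) + (-10)×L_2(7.2) + (-8)×L_3(7.2) + 25×L_4(7.2)
P(7.2) = -6.127587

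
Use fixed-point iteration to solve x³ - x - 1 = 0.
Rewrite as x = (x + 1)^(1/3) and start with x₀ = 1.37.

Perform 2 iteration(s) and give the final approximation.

Equation: x³ - x - 1 = 0
Fixed-point form: x = (x + 1)^(1/3)
x₀ = 1.37

x_1 = g(1.370000) = 1.333264
x_2 = g(1.333264) = 1.326339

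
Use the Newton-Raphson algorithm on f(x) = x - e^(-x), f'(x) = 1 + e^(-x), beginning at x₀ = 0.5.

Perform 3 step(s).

f(x) = x - e^(-x)
f'(x) = 1 + e^(-x)
x₀ = 0.5

Newton-Raphson formula: x_{n+1} = x_n - f(x_n)/f'(x_n)

Iteration 1:
  f(0.500000) = -0.106531
  f'(0.500000) = 1.606531
  x_1 = 0.500000 - (-0.106531)/1.606531 = 0.566311
Iteration 2:
  f(0.566311) = -0.001305
  f'(0.566311) = 1.567616
  x_2 = 0.566311 - (-0.001305)/1.567616 = 0.567143
Iteration 3:
  f(0.567143) = 0.000000
  f'(0.567143) = 1.567143
  x_3 = 0.567143 - 0.000000/1.567143 = 0.567143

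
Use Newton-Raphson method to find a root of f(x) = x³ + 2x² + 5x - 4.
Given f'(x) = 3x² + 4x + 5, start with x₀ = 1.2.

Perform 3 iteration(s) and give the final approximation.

f(x) = x³ + 2x² + 5x - 4
f'(x) = 3x² + 4x + 5
x₀ = 1.2

Newton-Raphson formula: x_{n+1} = x_n - f(x_n)/f'(x_n)

Iteration 1:
  f(1.200000) = 6.608000
  f'(1.200000) = 14.120000
  x_1 = 1.200000 - 6.608000/14.120000 = 0.732011
Iteration 2:
  f(0.732011) = 1.123979
  f'(0.732011) = 9.535567
  x_2 = 0.732011 - 1.123979/9.535567 = 0.614139
Iteration 3:
  f(0.614139) = 0.056661
  f'(0.614139) = 8.588056
  x_3 = 0.614139 - 0.056661/8.588056 = 0.607541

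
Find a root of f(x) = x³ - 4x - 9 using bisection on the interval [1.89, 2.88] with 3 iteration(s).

f(x) = x³ - 4x - 9
Initial interval: [1.89, 2.88]

Iteration 1:
  c_1 = (1.890000 + 2.880000)/2 = 2.385000
  f(c_1) = f(2.385000) = -4.973583
  f(a) × f(c) ≥ 0, new interval: [2.385000, 2.880000]
Iteration 2:
  c_2 = (2.385000 + 2.880000)/2 = 2.632500
  f(c_2) = f(2.632500) = -1.286627
  f(a) × f(c) ≥ 0, new interval: [2.632500, 2.880000]
Iteration 3:
  c_3 = (2.632500 + 2.880000)/2 = 2.756250
  f(c_3) = f(2.756250) = 0.913994
  f(a) × f(c) < 0, new interval: [2.632500, 2.756250]

After 3 iteration(s), the approximation is c_3 = 2.756250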